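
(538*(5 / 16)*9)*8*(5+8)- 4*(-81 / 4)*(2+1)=157608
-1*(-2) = 2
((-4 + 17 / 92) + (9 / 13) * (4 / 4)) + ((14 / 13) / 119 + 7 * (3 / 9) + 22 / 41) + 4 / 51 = -137971 / 833612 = -0.17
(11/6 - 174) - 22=-1165/6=-194.17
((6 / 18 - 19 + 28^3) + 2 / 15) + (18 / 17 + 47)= 5605289 / 255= 21981.53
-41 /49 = -0.84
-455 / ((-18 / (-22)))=-5005 / 9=-556.11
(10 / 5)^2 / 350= 2 / 175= 0.01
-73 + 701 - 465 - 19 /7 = 1122 /7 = 160.29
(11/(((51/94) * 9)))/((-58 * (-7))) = 517/93177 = 0.01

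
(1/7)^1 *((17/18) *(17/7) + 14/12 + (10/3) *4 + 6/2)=1247/441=2.83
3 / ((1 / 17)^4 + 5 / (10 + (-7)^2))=14783217 / 417664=35.39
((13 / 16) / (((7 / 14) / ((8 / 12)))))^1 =1.08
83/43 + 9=470/43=10.93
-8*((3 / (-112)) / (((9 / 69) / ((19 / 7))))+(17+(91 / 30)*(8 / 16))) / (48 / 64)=-422402 / 2205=-191.57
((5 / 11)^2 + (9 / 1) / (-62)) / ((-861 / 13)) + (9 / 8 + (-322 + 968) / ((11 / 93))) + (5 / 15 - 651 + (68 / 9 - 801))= 311488177541 / 77510664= 4018.65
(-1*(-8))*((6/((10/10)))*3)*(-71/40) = -1278/5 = -255.60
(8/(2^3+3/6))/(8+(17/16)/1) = 256/2465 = 0.10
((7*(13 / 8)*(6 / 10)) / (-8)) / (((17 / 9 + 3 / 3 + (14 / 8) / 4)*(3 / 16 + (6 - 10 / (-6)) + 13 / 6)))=-2268 / 88615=-0.03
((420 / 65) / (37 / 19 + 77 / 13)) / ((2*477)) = 133 / 154548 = 0.00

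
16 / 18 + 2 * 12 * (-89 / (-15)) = 6448 / 45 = 143.29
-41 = -41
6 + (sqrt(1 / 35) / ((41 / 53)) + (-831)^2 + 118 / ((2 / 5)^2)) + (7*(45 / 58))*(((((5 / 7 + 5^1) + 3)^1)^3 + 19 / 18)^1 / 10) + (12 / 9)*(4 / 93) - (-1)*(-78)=53*sqrt(35) / 1435 + 2193485634421 / 3171672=691586.75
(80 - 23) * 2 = 114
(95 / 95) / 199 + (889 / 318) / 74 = 200443 / 4682868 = 0.04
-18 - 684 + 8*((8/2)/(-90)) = -31606/45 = -702.36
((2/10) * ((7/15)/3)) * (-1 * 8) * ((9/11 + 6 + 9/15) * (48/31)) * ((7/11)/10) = -426496/2344375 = -0.18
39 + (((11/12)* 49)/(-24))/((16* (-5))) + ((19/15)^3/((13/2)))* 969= 341.99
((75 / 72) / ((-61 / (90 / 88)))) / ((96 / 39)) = -4875 / 687104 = -0.01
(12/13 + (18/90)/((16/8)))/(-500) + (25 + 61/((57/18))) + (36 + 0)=99122473/1235000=80.26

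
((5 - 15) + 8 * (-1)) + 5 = -13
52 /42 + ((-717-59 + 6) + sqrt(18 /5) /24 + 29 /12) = -64373 /84 + sqrt(10) /40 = -766.27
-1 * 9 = -9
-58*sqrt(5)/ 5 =-25.94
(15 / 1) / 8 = 15 / 8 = 1.88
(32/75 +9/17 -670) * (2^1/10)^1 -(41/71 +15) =-149.39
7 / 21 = 1 / 3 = 0.33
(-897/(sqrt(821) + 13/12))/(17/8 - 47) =-1119456/42381745 + 1033344*sqrt(821)/42381745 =0.67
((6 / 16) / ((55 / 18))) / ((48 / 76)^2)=1083 / 3520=0.31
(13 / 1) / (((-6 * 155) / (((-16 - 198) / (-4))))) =-1391 / 1860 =-0.75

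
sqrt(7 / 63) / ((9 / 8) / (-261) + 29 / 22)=2552 / 10059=0.25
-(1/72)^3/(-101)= 1/37698048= 0.00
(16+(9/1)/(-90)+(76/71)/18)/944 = 101981/6032160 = 0.02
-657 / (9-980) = 657 / 971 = 0.68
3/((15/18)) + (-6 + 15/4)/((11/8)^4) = 217458/73205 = 2.97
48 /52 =12 /13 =0.92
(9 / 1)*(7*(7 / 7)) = 63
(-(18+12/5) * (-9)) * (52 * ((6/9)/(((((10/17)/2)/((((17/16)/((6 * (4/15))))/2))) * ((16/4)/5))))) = 574821/64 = 8981.58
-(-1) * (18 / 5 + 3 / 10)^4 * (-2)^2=2313441 / 2500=925.38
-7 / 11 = -0.64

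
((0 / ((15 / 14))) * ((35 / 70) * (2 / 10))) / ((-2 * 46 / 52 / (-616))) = 0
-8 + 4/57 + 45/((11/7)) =12983/627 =20.71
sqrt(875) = 5 * sqrt(35) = 29.58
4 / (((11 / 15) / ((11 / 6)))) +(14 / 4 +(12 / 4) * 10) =87 / 2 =43.50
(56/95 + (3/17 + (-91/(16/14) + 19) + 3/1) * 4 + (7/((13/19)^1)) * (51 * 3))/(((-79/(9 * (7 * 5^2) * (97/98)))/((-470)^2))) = -13524019928989875/2322047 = -5824180100.14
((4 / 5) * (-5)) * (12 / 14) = -24 / 7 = -3.43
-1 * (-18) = 18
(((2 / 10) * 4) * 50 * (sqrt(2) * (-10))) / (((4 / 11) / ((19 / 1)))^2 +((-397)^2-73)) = -1092025 * sqrt(2) / 430083127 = -0.00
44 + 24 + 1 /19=1293 /19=68.05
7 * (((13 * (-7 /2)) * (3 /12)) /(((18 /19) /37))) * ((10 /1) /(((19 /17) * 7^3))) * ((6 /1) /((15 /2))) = -8177 /126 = -64.90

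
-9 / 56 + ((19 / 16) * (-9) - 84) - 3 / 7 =-10671 / 112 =-95.28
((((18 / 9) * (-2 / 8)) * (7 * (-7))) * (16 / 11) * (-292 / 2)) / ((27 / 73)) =-4177936 / 297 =-14067.12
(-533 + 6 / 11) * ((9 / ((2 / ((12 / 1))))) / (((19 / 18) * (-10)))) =2846502 / 1045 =2723.93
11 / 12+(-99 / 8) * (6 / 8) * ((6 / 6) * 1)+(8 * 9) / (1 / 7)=47581 / 96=495.64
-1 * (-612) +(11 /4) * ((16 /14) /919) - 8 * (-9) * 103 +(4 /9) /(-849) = 394612893854 /49154553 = 8028.00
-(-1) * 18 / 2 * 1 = 9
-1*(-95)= 95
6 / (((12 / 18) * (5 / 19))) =171 / 5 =34.20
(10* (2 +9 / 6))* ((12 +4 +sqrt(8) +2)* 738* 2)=103320* sqrt(2) +929880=1075996.55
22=22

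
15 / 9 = 5 / 3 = 1.67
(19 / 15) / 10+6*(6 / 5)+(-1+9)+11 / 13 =31537 / 1950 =16.17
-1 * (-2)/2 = 1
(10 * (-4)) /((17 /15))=-35.29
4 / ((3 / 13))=52 / 3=17.33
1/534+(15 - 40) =-25.00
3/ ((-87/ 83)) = -83/ 29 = -2.86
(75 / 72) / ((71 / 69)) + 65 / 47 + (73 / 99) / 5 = 33601583 / 13214520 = 2.54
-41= -41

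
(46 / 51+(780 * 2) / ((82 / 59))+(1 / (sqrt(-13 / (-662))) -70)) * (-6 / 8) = -550634 / 697 -3 * sqrt(8606) / 52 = -795.36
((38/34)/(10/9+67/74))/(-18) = -703/22831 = -0.03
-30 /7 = -4.29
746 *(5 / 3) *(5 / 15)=3730 / 9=414.44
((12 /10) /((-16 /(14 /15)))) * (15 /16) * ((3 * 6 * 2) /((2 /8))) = -189 /20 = -9.45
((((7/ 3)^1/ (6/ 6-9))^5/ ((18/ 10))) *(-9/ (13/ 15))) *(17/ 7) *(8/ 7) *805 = 117348875/ 4313088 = 27.21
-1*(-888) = 888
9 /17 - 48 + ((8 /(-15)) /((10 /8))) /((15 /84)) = -317857 /6375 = -49.86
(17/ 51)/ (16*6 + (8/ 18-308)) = -0.00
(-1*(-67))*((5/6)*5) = 1675/6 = 279.17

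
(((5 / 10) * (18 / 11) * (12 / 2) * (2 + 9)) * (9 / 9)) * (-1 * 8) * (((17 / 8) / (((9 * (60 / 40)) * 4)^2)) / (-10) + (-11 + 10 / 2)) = 1399697 / 540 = 2592.03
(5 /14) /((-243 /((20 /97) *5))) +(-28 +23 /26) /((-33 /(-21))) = -814331695 /47189142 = -17.26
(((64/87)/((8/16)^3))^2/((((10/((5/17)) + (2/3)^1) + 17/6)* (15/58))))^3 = 1152921504606846976/25315067478515625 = 45.54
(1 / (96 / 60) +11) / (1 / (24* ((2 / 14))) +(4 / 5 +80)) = 1395 / 9731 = 0.14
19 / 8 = 2.38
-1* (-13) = 13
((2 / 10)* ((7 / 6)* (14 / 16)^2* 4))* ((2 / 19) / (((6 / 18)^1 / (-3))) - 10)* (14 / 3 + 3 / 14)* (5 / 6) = -130585 / 4104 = -31.82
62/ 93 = 2/ 3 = 0.67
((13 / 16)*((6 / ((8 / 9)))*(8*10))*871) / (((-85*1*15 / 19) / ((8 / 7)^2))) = -30979728 / 4165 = -7438.11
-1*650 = -650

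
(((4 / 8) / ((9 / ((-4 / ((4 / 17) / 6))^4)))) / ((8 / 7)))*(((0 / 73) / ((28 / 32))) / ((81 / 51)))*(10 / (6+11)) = 0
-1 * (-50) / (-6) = -8.33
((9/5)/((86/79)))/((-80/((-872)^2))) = -16894782/1075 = -15716.08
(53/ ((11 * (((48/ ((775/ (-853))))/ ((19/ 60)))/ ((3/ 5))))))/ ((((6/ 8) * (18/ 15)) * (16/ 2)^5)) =-156085/ 265647292416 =-0.00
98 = 98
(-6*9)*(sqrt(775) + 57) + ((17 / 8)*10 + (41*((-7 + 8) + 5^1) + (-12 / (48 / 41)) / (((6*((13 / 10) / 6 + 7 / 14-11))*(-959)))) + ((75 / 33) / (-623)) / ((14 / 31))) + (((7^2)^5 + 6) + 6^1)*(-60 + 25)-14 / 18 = -1443230140870099886545 / 145977863724-270*sqrt(31) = -9886638449.83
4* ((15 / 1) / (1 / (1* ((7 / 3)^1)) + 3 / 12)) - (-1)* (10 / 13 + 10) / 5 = 22372 / 247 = 90.57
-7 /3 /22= -7 /66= -0.11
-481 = -481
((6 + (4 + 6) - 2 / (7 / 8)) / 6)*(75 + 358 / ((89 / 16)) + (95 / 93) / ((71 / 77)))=1320768704 / 4113669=321.07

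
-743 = -743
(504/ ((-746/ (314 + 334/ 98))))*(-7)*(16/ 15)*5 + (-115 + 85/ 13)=38294358/ 4849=7897.37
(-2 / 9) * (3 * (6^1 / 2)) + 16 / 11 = -6 / 11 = -0.55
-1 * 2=-2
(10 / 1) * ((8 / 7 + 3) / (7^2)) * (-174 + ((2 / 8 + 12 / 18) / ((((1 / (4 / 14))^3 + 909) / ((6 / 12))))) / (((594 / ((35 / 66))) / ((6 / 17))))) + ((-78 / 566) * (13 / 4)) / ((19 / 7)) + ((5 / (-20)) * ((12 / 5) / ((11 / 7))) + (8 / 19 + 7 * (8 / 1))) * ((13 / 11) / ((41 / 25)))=-8204598518660959937 / 76753328538727764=-106.90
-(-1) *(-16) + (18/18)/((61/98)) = -878/61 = -14.39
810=810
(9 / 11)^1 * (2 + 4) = 54 / 11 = 4.91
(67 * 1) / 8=67 / 8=8.38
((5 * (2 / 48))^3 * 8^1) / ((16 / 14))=875 / 13824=0.06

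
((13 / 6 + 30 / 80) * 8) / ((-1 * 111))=-61 / 333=-0.18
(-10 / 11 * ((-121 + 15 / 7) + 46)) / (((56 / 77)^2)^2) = 1697025 / 7168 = 236.75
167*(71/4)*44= 130427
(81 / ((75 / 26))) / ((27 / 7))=182 / 25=7.28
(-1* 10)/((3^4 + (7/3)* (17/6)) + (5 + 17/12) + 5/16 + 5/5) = -1440/13729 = -0.10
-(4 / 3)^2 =-16 / 9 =-1.78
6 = 6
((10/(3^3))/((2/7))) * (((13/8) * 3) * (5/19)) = 2275/1368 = 1.66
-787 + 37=-750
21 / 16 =1.31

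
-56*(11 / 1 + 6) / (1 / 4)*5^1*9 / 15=-11424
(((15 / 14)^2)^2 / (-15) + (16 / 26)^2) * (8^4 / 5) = 483391744 / 2028845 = 238.26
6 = 6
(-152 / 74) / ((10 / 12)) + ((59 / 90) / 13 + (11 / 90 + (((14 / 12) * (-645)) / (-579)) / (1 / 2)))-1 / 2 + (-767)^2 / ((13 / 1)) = 75617169137 / 1670994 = 45252.81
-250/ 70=-25/ 7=-3.57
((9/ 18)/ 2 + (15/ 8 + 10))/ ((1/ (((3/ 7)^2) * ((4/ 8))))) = 873/ 784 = 1.11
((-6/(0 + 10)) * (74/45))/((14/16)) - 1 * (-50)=25658/525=48.87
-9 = -9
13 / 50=0.26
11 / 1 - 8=3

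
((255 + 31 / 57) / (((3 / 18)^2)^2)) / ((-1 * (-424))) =786564 / 1007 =781.10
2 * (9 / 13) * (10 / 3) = 60 / 13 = 4.62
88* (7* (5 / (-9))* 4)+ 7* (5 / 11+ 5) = -1330.71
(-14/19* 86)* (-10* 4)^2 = -1926400/19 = -101389.47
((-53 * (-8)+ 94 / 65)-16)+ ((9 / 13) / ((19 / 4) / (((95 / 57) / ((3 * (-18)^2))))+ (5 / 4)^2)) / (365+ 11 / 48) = 103457706081994 / 252677195615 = 409.45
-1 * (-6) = 6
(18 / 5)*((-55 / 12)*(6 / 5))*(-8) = 158.40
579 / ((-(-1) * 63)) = 193 / 21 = 9.19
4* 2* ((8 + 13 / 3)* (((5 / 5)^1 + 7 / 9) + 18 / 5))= 71632 / 135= 530.61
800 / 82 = 400 / 41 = 9.76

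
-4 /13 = -0.31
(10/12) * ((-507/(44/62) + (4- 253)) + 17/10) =-26447/33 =-801.42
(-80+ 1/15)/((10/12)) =-2398/25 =-95.92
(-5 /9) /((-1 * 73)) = 5 /657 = 0.01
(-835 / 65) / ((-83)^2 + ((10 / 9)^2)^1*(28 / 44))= -148797 / 79804387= -0.00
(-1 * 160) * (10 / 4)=-400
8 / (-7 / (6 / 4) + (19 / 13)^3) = -52728 / 10181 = -5.18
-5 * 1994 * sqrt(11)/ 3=-11022.25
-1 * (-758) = 758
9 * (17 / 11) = 153 / 11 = 13.91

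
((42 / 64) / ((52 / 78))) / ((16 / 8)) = 63 / 128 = 0.49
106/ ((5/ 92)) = 9752/ 5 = 1950.40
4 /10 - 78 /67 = -256 /335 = -0.76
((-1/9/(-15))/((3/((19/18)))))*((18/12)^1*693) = 1463/540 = 2.71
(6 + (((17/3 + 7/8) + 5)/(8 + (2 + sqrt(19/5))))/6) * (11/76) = 2361887/2632032 - 3047 * sqrt(95)/5264064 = 0.89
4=4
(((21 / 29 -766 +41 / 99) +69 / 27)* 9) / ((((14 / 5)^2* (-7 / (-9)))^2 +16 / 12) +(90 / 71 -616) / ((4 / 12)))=7866580831875 / 2070403941034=3.80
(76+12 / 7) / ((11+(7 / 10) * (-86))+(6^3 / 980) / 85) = -202300 / 128067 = -1.58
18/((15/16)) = 96/5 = 19.20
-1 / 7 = -0.14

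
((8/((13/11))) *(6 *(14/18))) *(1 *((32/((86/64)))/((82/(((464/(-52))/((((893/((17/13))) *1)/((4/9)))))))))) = -4975624192/93389401521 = -0.05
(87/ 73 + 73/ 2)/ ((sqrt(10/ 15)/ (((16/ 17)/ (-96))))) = -0.45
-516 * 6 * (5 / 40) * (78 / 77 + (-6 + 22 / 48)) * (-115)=-124154115 / 616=-201548.89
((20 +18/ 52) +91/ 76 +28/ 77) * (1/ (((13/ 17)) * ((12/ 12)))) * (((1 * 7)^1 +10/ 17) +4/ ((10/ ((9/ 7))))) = 1147817427/ 4944940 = 232.12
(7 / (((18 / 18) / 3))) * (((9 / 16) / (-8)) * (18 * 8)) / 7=-243 / 8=-30.38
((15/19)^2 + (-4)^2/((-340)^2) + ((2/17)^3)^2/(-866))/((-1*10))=-29401560812449/471626977887125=-0.06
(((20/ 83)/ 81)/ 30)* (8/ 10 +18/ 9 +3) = 58/ 100845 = 0.00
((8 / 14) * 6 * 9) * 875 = 27000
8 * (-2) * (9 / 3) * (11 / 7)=-75.43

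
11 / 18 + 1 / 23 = 271 / 414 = 0.65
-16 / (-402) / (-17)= -8 / 3417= -0.00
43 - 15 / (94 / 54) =1616 / 47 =34.38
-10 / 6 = -5 / 3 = -1.67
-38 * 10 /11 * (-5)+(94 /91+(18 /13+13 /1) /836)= 13220293 /76076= 173.78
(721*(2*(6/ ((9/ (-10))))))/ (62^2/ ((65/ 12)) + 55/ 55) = -267800/ 19797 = -13.53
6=6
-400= -400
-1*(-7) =7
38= 38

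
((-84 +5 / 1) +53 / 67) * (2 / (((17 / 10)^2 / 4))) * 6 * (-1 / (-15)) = -1676800 / 19363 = -86.60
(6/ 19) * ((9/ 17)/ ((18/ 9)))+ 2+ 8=3257/ 323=10.08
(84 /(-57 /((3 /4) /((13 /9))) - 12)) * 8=-756 /137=-5.52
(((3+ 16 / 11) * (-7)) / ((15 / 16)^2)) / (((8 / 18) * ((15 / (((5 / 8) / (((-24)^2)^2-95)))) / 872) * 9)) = -6976 / 7179975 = -0.00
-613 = -613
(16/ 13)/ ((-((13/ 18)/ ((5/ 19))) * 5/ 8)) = -2304/ 3211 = -0.72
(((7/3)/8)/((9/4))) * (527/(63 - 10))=3689/2862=1.29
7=7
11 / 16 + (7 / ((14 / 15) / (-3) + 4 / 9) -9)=707 / 16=44.19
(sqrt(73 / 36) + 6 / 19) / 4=3 / 38 + sqrt(73) / 24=0.43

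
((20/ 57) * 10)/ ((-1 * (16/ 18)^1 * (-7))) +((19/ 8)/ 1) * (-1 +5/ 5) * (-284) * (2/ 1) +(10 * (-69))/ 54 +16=4532/ 1197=3.79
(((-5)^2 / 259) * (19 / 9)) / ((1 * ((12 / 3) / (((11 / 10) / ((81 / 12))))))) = 1045 / 125874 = 0.01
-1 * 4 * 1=-4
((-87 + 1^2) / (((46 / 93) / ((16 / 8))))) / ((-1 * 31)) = 11.22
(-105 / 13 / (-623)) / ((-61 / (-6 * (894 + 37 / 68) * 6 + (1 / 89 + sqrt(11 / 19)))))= 730860180 / 106783001-15 * sqrt(209) / 1340963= 6.84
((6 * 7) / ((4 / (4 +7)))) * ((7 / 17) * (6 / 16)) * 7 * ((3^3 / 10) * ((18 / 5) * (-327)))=-2698257177 / 6800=-396802.53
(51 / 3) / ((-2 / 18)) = -153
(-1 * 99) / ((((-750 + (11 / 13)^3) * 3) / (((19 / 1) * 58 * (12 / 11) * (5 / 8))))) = 54474615 / 1646419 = 33.09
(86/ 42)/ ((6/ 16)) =344/ 63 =5.46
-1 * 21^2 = -441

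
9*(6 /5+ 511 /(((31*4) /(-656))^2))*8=4948203312 /4805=1029802.98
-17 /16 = -1.06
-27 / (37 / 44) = -32.11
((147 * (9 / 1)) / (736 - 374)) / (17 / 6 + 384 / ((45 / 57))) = 19845 / 2656537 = 0.01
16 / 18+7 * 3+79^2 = 56366 / 9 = 6262.89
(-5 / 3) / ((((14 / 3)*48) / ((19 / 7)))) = -95 / 4704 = -0.02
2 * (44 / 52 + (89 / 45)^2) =250496 / 26325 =9.52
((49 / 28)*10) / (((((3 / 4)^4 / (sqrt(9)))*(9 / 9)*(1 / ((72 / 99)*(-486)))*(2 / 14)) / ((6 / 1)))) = -2463185.45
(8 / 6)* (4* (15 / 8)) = 10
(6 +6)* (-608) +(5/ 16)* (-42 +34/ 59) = -7308.94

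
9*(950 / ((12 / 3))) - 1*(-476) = 5227 / 2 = 2613.50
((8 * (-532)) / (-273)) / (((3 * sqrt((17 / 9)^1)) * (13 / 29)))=17632 * sqrt(17) / 8619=8.43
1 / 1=1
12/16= 3/4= 0.75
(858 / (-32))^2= 184041 / 256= 718.91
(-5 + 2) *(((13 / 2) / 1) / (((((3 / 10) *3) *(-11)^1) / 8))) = 520 / 33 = 15.76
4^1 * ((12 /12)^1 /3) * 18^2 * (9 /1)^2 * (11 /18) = 21384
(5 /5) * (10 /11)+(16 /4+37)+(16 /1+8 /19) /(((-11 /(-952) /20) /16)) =95056439 /209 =454815.50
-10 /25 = -2 /5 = -0.40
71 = 71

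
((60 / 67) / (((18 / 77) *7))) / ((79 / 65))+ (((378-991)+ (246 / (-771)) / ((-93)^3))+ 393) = -240224196418064 / 1094167631457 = -219.55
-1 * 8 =-8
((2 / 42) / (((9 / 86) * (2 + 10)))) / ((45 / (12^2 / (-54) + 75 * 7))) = 67381 / 153090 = 0.44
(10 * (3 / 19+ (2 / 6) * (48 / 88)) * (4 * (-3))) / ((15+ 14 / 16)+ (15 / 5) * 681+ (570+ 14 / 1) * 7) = -13632 / 2055515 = -0.01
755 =755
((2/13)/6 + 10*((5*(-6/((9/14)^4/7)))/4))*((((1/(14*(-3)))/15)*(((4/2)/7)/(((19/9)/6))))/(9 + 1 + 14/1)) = 87395671/529385220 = 0.17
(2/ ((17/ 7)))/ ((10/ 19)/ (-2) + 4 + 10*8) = 266/ 27047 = 0.01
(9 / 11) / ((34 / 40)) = 180 / 187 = 0.96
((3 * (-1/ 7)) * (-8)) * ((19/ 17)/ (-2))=-228/ 119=-1.92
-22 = -22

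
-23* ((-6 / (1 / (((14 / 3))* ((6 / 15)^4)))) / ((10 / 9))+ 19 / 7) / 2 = -1041049 / 43750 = -23.80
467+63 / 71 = 33220 / 71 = 467.89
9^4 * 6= 39366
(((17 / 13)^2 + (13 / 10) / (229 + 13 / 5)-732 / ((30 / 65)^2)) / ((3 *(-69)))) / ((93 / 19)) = 274646653 / 81020628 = 3.39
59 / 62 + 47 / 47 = 121 / 62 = 1.95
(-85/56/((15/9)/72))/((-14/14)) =459/7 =65.57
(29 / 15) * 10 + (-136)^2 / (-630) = -3158 / 315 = -10.03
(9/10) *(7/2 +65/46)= 1017/230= 4.42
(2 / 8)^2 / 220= 1 / 3520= 0.00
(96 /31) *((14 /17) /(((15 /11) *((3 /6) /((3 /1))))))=29568 /2635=11.22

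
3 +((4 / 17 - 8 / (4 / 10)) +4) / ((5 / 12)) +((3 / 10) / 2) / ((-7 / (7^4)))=-29337 / 340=-86.29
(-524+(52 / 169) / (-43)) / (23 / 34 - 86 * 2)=1991856 / 651235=3.06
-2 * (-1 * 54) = 108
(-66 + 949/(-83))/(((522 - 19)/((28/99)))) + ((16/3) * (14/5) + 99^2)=202852773583/20665755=9815.89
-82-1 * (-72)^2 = -5266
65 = 65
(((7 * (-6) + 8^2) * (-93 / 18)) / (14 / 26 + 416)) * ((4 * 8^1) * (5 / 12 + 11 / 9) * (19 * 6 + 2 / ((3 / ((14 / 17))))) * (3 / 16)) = -763978787 / 2485485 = -307.38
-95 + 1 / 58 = -5509 / 58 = -94.98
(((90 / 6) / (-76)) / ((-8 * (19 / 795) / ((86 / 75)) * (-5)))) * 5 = -6837 / 5776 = -1.18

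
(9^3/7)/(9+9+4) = 729/154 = 4.73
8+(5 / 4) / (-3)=91 / 12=7.58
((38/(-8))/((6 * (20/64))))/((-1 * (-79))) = -38/1185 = -0.03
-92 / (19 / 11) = -1012 / 19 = -53.26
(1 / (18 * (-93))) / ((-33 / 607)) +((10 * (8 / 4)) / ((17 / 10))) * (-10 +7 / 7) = -99425281 / 939114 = -105.87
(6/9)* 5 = 10/3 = 3.33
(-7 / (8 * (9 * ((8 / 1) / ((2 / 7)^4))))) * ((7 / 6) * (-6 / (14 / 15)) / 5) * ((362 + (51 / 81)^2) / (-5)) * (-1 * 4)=37741 / 1071630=0.04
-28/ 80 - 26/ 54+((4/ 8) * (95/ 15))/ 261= -4277/ 5220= -0.82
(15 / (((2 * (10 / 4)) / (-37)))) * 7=-777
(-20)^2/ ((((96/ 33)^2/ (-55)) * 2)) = -166375/ 128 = -1299.80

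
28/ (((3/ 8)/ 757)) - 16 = 169520/ 3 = 56506.67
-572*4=-2288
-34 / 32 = -17 / 16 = -1.06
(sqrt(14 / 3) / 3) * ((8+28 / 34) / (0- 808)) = -0.01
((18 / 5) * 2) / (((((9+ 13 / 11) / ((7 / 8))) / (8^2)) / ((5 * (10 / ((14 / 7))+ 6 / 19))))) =19998 / 19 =1052.53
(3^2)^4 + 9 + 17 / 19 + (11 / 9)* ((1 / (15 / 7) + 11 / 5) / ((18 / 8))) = 30344509 / 4617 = 6572.34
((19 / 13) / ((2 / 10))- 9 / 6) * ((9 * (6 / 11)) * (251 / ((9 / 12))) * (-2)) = -2728872 / 143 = -19083.02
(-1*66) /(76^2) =-33 /2888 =-0.01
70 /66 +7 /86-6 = -13787 /2838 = -4.86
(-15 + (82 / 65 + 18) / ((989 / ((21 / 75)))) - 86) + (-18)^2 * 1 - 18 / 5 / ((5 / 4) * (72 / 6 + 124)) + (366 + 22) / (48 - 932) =6080189673 / 27321125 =222.55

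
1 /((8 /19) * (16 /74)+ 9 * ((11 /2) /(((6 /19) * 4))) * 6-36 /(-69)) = 129352 /30493153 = 0.00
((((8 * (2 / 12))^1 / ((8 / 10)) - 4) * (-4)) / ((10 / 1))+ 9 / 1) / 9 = 149 / 135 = 1.10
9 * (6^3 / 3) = 648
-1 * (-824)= 824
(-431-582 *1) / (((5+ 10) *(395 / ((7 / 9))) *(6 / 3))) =-7091 / 106650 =-0.07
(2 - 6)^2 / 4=4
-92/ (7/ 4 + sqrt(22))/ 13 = 2576/ 3939 - 1472 * sqrt(22)/ 3939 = -1.10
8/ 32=1/ 4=0.25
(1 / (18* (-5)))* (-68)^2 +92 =1828 / 45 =40.62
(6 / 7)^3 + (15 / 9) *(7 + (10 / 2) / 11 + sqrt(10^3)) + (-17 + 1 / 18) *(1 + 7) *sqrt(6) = -1220 *sqrt(6) / 9 + 147758 / 11319 + 50 *sqrt(10) / 3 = -266.28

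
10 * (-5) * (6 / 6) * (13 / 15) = -130 / 3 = -43.33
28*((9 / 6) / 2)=21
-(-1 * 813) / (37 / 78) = 63414 / 37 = 1713.89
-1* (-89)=89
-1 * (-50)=50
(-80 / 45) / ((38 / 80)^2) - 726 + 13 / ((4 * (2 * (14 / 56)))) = -4726511 / 6498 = -727.38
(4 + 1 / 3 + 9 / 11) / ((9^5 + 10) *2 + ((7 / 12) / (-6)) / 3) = 720 / 16508723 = 0.00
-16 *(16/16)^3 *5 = -80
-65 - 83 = -148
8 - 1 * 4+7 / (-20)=73 / 20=3.65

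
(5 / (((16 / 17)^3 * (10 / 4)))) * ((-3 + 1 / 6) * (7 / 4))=-584647 / 49152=-11.89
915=915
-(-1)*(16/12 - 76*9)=-682.67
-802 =-802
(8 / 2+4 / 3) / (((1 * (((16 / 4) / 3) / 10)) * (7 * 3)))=1.90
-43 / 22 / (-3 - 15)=43 / 396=0.11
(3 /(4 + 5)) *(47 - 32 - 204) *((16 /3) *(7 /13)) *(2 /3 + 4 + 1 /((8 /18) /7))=-48020 /13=-3693.85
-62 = -62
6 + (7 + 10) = 23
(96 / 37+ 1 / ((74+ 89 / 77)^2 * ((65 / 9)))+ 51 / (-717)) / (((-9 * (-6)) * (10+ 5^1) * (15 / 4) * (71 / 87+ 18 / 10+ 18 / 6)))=313045103728076 / 2116196185058516925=0.00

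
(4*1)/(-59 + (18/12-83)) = -8/281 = -0.03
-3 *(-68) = 204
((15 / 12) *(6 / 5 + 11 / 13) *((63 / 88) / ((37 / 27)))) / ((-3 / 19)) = -8.46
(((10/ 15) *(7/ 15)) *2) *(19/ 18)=266/ 405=0.66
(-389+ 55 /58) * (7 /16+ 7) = -2886.13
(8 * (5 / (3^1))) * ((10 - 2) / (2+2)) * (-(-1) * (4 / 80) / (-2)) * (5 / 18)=-5 / 27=-0.19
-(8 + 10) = -18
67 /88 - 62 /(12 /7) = -9347 /264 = -35.41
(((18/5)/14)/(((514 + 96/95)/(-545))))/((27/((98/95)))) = -763/73389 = -0.01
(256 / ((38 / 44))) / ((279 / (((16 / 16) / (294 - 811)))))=-512 / 249147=-0.00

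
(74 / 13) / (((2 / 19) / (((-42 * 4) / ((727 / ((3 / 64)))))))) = -44289 / 75608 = -0.59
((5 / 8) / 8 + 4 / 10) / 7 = 153 / 2240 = 0.07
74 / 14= 37 / 7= 5.29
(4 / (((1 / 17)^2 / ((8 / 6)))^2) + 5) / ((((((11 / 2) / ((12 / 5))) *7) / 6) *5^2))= 12218032 / 1375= 8885.84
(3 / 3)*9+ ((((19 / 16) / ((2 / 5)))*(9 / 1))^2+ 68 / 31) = 725.09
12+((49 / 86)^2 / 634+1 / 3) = 173502571 / 14067192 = 12.33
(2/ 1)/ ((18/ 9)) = 1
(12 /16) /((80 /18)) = 27 /160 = 0.17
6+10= 16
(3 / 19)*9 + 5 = 122 / 19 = 6.42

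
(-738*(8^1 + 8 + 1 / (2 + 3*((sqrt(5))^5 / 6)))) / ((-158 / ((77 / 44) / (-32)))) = -16058511 / 3929776 - 64575*sqrt(5) / 15719104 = -4.10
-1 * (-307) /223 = 307 /223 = 1.38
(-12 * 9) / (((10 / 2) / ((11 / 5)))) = -1188 / 25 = -47.52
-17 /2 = -8.50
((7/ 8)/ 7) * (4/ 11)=1/ 22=0.05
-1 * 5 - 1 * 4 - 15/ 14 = -141/ 14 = -10.07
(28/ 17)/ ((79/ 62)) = 1736/ 1343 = 1.29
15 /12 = 5 /4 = 1.25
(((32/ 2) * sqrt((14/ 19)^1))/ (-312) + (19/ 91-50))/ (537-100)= -197/ 1729-2 * sqrt(266)/ 323817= -0.11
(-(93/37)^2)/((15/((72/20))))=-51894/34225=-1.52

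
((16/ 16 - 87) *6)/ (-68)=129/ 17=7.59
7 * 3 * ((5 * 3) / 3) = 105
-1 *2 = -2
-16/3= -5.33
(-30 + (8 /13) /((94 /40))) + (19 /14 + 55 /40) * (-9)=-1858867 /34216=-54.33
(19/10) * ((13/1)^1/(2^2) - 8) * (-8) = 361/5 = 72.20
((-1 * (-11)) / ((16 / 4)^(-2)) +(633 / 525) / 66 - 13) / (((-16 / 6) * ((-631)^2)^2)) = -1882861 / 4882791203166800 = -0.00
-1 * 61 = -61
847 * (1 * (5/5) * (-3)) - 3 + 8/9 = -22888/9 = -2543.11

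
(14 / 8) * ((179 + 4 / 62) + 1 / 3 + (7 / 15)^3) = 314.12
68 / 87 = 0.78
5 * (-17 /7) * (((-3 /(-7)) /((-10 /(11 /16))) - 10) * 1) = 190961 /1568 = 121.79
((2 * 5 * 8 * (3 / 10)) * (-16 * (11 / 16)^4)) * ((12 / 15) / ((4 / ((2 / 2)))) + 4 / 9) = -424589 / 7680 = -55.29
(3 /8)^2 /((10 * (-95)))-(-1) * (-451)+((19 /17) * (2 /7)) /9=-29365376039 /65116800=-450.96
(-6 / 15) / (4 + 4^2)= -1 / 50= -0.02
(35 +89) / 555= 124 / 555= 0.22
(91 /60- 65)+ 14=-2969 /60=-49.48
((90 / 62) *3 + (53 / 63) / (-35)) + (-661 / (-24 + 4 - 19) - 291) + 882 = 612.28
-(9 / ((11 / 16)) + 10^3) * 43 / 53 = -479192 / 583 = -821.94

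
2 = 2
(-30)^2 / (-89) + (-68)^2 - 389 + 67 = 381978 / 89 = 4291.89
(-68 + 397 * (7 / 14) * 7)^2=1746362.25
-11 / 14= -0.79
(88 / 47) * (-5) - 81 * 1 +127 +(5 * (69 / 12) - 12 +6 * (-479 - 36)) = -570883 / 188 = -3036.61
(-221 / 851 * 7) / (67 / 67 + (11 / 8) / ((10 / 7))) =-0.93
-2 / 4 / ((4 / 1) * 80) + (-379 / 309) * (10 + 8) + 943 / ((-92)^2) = -33306729 / 1516160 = -21.97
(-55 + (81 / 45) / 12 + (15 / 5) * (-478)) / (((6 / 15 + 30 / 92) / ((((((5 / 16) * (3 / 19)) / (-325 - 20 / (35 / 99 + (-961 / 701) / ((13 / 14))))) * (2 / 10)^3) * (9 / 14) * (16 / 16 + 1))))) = 2675962899621 / 789895085564000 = 0.00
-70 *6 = -420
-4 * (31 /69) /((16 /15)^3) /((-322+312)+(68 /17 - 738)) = 0.00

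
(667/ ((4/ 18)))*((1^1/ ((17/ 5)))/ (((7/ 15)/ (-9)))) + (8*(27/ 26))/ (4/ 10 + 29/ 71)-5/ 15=-6475404149/ 380562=-17015.37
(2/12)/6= 1/36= 0.03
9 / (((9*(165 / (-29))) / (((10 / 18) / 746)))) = -29 / 221562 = -0.00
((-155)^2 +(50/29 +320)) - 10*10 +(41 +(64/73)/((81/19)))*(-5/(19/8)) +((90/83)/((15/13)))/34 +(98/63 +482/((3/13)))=120675616518976/4597126893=26250.23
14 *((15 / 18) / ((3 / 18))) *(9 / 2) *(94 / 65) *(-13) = -5922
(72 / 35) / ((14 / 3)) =108 / 245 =0.44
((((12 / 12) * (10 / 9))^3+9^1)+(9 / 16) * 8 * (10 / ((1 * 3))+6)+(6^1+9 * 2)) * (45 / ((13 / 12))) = 1113500 / 351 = 3172.36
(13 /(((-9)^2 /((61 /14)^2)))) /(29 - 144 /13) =628849 /3699108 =0.17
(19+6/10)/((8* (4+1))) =0.49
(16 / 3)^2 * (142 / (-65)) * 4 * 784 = -113999872 / 585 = -194871.58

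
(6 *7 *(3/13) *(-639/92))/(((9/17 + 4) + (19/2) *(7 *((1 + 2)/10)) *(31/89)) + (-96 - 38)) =609088410/1108544593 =0.55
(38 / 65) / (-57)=-2 / 195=-0.01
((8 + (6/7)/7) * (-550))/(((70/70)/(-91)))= 2845700/7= 406528.57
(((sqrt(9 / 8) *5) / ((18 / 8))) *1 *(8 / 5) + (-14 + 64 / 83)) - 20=-2758 / 83 + 8 *sqrt(2) / 3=-29.46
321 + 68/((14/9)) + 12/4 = 2574/7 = 367.71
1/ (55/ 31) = 31/ 55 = 0.56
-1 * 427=-427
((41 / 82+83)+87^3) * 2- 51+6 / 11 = 14488348 / 11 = 1317122.55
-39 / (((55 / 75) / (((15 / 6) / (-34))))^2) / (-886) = 219375 / 495720544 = 0.00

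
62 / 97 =0.64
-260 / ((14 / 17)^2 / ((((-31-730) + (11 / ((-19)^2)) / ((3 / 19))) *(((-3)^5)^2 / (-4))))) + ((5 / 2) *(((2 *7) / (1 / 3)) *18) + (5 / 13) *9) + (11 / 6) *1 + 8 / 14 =-156335022982358 / 36309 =-4305682419.85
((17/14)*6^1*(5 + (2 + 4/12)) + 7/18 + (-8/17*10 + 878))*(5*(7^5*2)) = 23840405365/153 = 155819642.91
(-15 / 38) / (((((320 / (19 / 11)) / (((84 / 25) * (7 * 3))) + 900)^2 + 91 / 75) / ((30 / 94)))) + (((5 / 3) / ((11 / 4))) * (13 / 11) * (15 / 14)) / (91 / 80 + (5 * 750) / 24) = 6989687597476175459125 / 1433546645224757421052926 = 0.00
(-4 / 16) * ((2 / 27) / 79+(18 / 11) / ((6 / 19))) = -121603 / 93852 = -1.30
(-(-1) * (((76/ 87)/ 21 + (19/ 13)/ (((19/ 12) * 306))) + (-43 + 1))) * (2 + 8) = -169402000/ 403767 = -419.55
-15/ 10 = -3/ 2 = -1.50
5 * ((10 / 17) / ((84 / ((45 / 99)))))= 125 / 7854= 0.02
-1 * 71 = -71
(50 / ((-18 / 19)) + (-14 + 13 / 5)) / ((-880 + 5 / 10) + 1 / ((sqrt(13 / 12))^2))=75088 / 1027935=0.07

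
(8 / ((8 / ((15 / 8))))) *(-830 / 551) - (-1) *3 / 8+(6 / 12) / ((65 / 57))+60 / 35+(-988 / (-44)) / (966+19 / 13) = -0.27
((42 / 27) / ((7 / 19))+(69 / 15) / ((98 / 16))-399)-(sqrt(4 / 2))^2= -873239 / 2205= -396.03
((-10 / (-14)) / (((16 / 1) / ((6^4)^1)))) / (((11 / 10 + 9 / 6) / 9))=18225 / 91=200.27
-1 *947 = -947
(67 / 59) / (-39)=-67 / 2301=-0.03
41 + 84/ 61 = 2585/ 61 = 42.38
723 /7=103.29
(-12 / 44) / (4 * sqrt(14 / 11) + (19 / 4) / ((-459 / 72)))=-7803 * sqrt(154) / 1558535 - 2907 / 283370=-0.07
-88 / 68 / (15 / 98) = -8.45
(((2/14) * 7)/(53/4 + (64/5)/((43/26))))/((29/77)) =6020/47589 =0.13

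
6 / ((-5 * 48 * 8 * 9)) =-1 / 2880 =-0.00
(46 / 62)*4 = 92 / 31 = 2.97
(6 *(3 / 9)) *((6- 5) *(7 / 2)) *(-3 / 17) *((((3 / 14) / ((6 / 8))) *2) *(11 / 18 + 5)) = -202 / 51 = -3.96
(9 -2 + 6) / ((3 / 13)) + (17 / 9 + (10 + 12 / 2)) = 668 / 9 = 74.22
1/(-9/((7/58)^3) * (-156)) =343/273937248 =0.00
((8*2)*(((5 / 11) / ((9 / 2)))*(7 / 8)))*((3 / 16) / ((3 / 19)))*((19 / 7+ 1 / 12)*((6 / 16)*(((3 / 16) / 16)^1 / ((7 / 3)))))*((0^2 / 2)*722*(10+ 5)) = 0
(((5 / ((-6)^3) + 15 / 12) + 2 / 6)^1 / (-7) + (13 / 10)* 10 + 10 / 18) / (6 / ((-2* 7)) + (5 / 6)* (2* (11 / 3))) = 2.35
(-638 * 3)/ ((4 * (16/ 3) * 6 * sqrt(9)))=-319/ 64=-4.98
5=5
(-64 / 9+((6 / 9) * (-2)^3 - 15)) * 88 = -21736 / 9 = -2415.11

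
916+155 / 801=733871 / 801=916.19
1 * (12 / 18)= 2 / 3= 0.67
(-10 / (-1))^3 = 1000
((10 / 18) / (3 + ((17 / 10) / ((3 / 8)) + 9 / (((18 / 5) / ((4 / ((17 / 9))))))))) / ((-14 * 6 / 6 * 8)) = -425 / 1099056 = -0.00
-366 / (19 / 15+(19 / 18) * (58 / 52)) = -856440 / 5719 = -149.75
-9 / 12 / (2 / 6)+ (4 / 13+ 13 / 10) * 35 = 2809 / 52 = 54.02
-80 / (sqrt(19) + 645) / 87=-0.00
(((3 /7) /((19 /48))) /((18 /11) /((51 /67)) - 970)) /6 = -1122 /6017851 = -0.00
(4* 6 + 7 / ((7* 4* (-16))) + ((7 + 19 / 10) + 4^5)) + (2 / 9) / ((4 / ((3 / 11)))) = 11160859 / 10560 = 1056.90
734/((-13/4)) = -2936/13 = -225.85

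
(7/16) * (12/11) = 21/44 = 0.48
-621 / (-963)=69 / 107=0.64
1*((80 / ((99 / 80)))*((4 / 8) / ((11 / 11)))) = 3200 / 99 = 32.32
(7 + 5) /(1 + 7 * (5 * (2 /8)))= 16 /13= 1.23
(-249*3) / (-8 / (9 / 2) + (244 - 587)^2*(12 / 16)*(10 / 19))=-255474 / 15882007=-0.02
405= 405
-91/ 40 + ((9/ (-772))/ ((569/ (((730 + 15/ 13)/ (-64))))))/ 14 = -58200825203/ 25582968320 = -2.27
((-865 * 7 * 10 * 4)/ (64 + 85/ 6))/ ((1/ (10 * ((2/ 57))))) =-1384000/ 1273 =-1087.20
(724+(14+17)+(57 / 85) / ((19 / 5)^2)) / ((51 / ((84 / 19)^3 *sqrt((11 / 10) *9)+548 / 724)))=33411560 / 2981613+14454865152 *sqrt(110) / 37662769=4036.50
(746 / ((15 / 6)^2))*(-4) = -11936 / 25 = -477.44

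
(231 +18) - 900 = -651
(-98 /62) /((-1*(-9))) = -0.18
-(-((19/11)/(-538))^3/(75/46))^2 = -24887271049/60410481935136613761690000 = -0.00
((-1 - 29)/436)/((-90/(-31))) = -31/1308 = -0.02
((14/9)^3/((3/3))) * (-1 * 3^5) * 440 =-1207360/3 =-402453.33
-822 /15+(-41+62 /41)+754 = 135241 /205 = 659.71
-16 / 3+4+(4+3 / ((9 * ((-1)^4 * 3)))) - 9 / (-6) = 77 / 18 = 4.28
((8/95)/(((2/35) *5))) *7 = 196/95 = 2.06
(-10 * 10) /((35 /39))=-780 /7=-111.43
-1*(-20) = 20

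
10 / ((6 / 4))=6.67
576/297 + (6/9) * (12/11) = 2.67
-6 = -6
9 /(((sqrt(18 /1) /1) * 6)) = sqrt(2) /4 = 0.35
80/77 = 1.04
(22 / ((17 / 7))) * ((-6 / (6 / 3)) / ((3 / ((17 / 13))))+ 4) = 5390 / 221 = 24.39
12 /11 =1.09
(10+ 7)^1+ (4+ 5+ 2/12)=157/6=26.17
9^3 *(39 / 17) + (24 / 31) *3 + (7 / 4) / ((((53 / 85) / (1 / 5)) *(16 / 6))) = 1497052299 / 893792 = 1674.94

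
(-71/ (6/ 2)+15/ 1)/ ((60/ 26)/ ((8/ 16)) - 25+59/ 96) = 10816/ 24673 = 0.44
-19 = -19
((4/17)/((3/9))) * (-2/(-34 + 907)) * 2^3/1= -64/4947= -0.01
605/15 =121/3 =40.33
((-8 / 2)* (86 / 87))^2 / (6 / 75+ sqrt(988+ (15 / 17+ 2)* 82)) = -50292800 / 49231357029+ 36980000* sqrt(353838) / 49231357029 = 0.45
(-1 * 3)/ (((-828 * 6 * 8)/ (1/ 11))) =1/ 145728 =0.00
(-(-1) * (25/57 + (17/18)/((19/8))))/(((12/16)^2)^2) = 36608/13851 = 2.64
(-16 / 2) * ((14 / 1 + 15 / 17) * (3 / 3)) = -2024 / 17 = -119.06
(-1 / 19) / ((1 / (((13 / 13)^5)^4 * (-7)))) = 0.37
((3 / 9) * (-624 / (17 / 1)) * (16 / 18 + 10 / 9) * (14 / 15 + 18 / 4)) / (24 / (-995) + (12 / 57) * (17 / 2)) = -75.31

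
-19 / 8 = -2.38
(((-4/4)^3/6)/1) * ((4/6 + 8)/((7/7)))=-13/9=-1.44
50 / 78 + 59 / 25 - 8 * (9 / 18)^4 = 4877 / 1950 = 2.50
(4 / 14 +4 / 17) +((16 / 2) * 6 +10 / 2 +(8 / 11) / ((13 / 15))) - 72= -300177 / 17017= -17.64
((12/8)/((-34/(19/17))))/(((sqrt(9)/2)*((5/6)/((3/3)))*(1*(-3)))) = 19/1445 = 0.01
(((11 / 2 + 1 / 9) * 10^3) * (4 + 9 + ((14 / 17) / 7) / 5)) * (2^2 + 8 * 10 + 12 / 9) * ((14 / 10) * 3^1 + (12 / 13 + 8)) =18085237760 / 221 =81833655.02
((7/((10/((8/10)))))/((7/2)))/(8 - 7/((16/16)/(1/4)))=16/625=0.03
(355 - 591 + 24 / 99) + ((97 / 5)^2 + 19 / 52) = 6047519 / 42900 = 140.97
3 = 3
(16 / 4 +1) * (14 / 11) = 70 / 11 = 6.36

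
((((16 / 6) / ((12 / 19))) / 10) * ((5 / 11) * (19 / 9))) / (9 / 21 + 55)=2527 / 345708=0.01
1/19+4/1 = 77/19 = 4.05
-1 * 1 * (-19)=19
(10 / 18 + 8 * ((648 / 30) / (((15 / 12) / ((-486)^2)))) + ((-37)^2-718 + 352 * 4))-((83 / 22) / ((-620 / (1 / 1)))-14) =20042907719687 / 613800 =32653808.60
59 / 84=0.70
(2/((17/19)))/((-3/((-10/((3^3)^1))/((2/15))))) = 950/459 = 2.07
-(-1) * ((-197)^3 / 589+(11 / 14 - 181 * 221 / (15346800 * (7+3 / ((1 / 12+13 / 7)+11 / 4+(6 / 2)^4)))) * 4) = -742502554725726511 / 57216288899700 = -12977.12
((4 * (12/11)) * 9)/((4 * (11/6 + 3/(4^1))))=1296/341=3.80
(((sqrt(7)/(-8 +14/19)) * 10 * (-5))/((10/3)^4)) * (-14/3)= -1197 * sqrt(7)/4600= -0.69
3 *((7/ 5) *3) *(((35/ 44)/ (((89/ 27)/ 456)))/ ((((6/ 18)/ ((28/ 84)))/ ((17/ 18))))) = 1281987/ 979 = 1309.49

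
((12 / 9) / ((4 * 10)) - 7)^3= -9129329 / 27000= -338.12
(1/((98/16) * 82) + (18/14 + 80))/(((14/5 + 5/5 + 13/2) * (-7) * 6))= -0.19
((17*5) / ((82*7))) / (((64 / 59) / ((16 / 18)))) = 5015 / 41328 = 0.12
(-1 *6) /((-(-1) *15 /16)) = -32 /5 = -6.40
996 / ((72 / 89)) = 7387 / 6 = 1231.17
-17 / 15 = -1.13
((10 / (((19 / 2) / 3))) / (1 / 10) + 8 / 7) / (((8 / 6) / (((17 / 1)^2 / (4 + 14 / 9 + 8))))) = 4244832 / 8113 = 523.21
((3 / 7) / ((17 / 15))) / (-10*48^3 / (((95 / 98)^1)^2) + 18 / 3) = -27075 / 84261532138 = -0.00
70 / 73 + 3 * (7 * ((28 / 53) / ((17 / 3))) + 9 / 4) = 2543239 / 263092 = 9.67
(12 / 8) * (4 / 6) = 1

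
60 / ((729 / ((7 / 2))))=70 / 243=0.29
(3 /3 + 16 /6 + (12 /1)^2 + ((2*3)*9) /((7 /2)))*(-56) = -27400 /3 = -9133.33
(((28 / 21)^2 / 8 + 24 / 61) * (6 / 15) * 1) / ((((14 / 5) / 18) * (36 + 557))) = 0.00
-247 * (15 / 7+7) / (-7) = 15808 / 49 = 322.61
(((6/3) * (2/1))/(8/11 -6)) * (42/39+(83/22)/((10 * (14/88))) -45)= 415932/13195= 31.52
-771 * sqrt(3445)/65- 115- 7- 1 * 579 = -701- 771 * sqrt(3445)/65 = -1397.20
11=11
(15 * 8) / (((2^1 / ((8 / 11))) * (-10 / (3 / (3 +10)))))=-144 / 143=-1.01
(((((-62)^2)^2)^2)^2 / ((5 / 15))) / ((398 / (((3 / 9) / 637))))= 23836200853411766725131665408 / 126763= 188037525566701377571780.90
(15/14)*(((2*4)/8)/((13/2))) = 15/91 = 0.16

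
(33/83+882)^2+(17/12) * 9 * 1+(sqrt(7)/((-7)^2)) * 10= 10 * sqrt(7)/49+21456155823/27556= 778638.80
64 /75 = 0.85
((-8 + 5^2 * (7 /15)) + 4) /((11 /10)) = 230 /33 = 6.97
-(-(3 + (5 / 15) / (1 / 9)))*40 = 240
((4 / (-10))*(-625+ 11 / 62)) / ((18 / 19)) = 245347 / 930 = 263.81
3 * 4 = 12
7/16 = 0.44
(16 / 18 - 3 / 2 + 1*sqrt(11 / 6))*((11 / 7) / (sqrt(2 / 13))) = -121*sqrt(26) / 252 + 11*sqrt(429) / 42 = 2.98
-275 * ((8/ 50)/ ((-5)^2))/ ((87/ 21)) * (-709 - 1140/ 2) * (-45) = -3545388/ 145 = -24450.95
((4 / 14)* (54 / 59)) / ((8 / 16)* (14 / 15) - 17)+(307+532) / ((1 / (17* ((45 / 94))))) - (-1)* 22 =4121935537 / 601741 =6850.02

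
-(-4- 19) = 23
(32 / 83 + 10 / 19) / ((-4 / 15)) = -10785 / 3154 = -3.42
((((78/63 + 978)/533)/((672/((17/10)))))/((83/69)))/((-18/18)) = -2010131/520250640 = -0.00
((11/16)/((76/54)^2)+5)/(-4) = -123539/92416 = -1.34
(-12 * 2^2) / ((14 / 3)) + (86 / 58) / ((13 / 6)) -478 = -1286780 / 2639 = -487.60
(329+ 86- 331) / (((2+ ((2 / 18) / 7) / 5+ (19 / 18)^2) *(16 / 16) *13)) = 952560 / 459563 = 2.07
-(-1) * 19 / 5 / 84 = 19 / 420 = 0.05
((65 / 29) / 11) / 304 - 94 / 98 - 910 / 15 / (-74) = -73154273 / 527452464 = -0.14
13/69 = 0.19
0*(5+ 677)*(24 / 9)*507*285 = 0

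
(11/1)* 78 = 858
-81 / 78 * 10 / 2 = -135 / 26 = -5.19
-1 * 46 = -46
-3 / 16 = -0.19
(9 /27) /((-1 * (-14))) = 1 /42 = 0.02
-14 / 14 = -1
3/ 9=1/ 3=0.33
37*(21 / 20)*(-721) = -560217 / 20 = -28010.85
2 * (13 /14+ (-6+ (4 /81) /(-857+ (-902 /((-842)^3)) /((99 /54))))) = -735538494987913 /72517055831577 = -10.14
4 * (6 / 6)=4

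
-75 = -75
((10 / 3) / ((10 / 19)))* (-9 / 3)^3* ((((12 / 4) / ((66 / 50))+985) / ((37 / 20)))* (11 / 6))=-6190200 / 37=-167302.70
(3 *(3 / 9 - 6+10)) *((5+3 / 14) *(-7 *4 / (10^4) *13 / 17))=-12337 / 85000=-0.15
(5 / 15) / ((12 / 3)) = 0.08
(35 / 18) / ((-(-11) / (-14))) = -245 / 99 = -2.47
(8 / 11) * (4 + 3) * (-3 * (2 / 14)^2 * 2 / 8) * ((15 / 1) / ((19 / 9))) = -0.55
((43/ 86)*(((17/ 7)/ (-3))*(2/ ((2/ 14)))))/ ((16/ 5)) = -85/ 48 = -1.77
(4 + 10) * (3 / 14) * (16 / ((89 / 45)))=2160 / 89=24.27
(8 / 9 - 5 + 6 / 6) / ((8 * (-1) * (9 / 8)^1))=28 / 81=0.35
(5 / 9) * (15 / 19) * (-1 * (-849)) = 372.37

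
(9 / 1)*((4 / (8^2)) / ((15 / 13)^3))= 0.37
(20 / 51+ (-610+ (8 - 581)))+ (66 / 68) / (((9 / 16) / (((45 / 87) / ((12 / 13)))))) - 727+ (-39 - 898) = -1402901 / 493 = -2845.64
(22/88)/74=1/296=0.00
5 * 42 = 210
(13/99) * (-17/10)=-0.22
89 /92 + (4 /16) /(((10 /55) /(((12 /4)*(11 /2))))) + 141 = 60593 /368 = 164.65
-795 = -795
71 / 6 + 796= 4847 / 6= 807.83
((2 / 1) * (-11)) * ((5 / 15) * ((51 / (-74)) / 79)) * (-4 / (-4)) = 187 / 2923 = 0.06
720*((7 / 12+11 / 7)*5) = 54300 / 7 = 7757.14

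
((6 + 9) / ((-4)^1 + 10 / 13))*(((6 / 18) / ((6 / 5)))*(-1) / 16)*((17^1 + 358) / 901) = 40625 / 1210944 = 0.03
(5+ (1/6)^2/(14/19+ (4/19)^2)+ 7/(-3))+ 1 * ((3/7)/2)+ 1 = 278323/71064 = 3.92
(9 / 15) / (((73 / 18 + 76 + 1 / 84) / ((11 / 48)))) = 693 / 403540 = 0.00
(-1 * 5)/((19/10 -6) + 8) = -50/39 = -1.28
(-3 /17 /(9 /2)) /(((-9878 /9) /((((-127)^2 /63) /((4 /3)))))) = 16129 /2350964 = 0.01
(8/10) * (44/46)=88/115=0.77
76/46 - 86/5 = -1788/115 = -15.55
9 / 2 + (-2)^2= 8.50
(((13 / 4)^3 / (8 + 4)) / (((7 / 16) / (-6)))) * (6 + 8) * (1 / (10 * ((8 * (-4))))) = 2197 / 1280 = 1.72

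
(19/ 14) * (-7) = -19/ 2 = -9.50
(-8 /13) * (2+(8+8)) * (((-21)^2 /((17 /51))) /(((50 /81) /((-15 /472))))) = 2893401 /3835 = 754.47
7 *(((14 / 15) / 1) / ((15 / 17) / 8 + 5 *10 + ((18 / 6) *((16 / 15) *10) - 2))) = 13328 / 163425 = 0.08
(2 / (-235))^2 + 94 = 5191154 / 55225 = 94.00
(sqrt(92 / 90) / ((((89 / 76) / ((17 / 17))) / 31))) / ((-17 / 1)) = -1.57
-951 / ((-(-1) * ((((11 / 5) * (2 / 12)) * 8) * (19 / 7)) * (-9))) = 11095 / 836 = 13.27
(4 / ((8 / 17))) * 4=34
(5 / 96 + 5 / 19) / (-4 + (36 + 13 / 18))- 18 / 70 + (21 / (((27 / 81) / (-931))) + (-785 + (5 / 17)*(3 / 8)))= -6332439282803 / 106538320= -59438.14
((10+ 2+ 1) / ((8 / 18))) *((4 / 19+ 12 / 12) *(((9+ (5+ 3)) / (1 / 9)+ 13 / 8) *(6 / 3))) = 3328767 / 304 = 10949.89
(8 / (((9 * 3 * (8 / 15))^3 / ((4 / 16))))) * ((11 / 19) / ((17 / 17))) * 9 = 1375 / 393984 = 0.00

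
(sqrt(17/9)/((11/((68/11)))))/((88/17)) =0.15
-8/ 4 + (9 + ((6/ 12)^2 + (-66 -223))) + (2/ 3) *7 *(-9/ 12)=-1141/ 4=-285.25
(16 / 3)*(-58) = -928 / 3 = -309.33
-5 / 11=-0.45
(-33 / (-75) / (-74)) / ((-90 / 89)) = 979 / 166500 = 0.01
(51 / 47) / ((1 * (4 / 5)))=255 / 188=1.36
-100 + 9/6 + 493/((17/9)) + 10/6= 985/6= 164.17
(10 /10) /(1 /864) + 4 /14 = 6050 /7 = 864.29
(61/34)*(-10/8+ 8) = 1647/136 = 12.11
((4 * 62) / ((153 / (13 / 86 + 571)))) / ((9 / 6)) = 4060504 / 6579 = 617.19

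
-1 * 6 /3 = -2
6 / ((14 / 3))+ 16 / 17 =265 / 119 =2.23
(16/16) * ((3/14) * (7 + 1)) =12/7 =1.71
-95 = -95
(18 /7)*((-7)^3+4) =-871.71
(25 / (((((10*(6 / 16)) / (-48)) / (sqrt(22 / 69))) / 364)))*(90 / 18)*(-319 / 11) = 16889600*sqrt(1518) / 69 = 9536876.51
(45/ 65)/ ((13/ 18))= 0.96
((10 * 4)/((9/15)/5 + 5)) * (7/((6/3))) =875/32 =27.34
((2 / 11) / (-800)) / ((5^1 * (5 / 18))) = -9 / 55000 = -0.00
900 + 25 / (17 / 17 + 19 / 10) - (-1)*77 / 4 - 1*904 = 2769 / 116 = 23.87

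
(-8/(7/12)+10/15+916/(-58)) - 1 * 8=-22436/609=-36.84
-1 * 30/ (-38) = 15/ 19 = 0.79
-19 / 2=-9.50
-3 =-3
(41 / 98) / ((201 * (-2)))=-41 / 39396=-0.00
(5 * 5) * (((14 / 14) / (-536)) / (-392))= 25 / 210112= 0.00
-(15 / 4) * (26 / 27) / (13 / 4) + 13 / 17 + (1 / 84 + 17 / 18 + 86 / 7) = 18415 / 1428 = 12.90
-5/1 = -5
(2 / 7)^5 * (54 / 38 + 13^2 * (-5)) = -512896 / 319333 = -1.61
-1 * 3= -3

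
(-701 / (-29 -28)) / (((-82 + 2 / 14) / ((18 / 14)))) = -701 / 3629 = -0.19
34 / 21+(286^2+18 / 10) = 8588939 / 105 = 81799.42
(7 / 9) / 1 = 0.78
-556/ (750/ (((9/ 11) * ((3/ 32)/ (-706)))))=1251/ 15532000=0.00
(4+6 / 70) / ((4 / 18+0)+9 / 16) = 20592 / 3955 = 5.21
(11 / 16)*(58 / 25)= 319 / 200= 1.60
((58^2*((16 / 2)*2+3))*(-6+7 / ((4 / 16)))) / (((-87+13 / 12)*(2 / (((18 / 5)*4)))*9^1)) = -13093.17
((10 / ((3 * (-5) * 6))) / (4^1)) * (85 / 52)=-85 / 1872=-0.05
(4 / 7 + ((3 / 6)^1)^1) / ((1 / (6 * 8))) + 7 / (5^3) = 45049 / 875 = 51.48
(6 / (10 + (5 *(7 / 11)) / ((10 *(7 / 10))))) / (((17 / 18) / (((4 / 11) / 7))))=0.03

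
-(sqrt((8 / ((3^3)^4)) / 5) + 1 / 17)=-1 / 17 - 2 * sqrt(10) / 3645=-0.06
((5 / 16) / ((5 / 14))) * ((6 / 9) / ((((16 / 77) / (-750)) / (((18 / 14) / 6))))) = -28875 / 64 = -451.17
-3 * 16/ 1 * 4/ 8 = -24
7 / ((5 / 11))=77 / 5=15.40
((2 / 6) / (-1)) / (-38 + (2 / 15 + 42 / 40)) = 20 / 2209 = 0.01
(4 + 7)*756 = 8316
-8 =-8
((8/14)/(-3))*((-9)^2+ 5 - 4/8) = -114/7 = -16.29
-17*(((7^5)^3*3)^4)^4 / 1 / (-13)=48743712134646219881824136104292850948131887863574784708573557916969438250995995676614938297746806256034708842367423018620963527149598323539246199121536906956907950501420965698810554126530623833012115221031202257 / 13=3749516318049709221678780000000000000000000000000000000000000000000000000000000000000000000000000000000000000000000000000000000000000000000000000000000000000000000000000000000000000000000000000000000000000000000.00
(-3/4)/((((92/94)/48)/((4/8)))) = -423/23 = -18.39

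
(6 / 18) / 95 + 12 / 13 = 3433 / 3705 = 0.93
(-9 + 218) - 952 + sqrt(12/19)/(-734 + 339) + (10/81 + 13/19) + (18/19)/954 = -60538321/81567 - 2*sqrt(57)/7505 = -742.19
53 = 53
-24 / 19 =-1.26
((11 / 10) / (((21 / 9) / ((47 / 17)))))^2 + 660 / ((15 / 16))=999340001 / 1416100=705.70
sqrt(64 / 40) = 2 * sqrt(10) / 5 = 1.26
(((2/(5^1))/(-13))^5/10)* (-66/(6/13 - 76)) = -528/219116421875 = -0.00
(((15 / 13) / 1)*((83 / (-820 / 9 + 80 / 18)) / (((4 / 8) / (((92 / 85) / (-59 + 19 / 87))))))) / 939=498249 / 11496898465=0.00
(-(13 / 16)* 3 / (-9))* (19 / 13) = 19 / 48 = 0.40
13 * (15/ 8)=195/ 8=24.38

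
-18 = -18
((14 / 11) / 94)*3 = 21 / 517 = 0.04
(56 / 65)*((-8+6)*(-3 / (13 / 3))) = 1008 / 845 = 1.19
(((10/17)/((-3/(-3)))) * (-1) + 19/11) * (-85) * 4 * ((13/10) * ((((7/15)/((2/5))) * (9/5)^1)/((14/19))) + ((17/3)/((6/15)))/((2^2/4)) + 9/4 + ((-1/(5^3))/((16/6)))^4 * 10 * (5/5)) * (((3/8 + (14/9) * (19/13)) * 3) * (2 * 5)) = -1062478328542770187/1716000000000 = -619159.87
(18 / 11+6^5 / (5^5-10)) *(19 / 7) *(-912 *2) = -4907497536 / 239855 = -20460.27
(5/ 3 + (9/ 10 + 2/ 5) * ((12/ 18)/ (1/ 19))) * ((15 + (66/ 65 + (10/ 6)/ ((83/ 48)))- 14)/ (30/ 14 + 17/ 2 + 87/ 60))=122411968/ 27401205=4.47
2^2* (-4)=-16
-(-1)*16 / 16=1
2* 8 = 16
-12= -12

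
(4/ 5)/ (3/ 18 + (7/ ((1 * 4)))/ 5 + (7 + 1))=48/ 511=0.09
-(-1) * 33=33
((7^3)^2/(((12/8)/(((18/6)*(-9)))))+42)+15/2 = -2117632.50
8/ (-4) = -2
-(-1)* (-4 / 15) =-4 / 15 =-0.27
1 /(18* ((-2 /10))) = -5 /18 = -0.28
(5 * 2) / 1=10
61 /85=0.72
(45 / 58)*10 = 225 / 29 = 7.76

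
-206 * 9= -1854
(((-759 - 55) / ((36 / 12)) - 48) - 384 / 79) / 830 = -38417 / 98355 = -0.39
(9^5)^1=59049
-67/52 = -1.29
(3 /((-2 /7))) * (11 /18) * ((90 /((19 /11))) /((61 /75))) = -952875 /2318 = -411.08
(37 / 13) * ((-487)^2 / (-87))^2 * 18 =4162435957514 / 10933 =380722213.25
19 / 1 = 19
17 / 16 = 1.06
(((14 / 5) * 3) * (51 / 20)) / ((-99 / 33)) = -357 / 50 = -7.14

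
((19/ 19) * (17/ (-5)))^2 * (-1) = -289/ 25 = -11.56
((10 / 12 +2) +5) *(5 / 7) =235 / 42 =5.60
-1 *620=-620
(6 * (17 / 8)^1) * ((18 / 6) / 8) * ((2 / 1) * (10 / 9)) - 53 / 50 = 1913 / 200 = 9.56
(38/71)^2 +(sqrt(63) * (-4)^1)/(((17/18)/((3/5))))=1444/5041-648 * sqrt(7)/85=-19.88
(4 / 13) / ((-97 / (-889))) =2.82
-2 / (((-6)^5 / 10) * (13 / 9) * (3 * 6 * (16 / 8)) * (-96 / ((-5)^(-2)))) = -1 / 48522240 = -0.00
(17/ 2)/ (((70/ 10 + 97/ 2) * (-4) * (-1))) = 17/ 444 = 0.04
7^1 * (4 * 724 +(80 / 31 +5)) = 630077 / 31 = 20325.06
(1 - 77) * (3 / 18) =-38 / 3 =-12.67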